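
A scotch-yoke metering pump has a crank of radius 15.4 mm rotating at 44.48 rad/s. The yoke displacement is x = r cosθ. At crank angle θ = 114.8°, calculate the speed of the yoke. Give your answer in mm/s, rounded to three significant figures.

ω = 44.48 rad/s
x = r cosθ ⇒ ẋ = −rω sinθ.
|v| = rω|sinθ| = 0.0154·44.48·|sin 114.8°| = 0.62182 m/s = 621.82 mm/s.

622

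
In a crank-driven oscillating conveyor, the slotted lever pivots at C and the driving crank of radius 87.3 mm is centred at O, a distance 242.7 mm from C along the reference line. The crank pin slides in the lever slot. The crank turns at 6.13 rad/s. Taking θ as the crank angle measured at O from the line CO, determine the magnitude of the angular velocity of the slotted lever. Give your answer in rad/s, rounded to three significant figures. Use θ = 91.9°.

ω = 6.13 rad/s
Crank pin A relative to C: A = (d + r cosθ, r sinθ); lever angle φ = atan2(r sinθ, d + r cosθ).
Differentiating tanφ: φ̇ = rω(d cosθ + r)/(d² + r² + 2dr cosθ).
d² + r² + 2dr cosθ = |CA|² = 0.0651196 m²;  d cosθ + r = +0.079253 m.
|ω_lever| = |0.0873·6.13·+0.079253| / 0.0651196 = 0.6513 rad/s.

0.651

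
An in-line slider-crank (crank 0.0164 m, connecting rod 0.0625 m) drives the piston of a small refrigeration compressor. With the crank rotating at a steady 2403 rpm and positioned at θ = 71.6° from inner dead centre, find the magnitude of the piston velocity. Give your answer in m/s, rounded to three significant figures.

ω = 2π·2403/60 = 251.6 rad/s
For an in-line slider-crank, x = r cosθ + √(L² − r² sin²θ), so v = −rω sinθ·[1 + r cosθ/√(L² − r² sin²θ)].
With r = 0.0164 m, L = 0.0625 m, θ = 71.6°: √(L² − r² sin²θ) = 0.060532 m.
v = −0.0164·251.6·0.94888·[1 + 0.0164·0.31565/0.060532] = -4.2508 m/s.
|v| = 4.2508 m/s.

4.25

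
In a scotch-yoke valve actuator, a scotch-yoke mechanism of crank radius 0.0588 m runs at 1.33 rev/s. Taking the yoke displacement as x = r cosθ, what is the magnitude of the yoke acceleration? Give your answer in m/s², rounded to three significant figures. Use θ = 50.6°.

2.61

ω = 8.357 rad/s (from 1.33 rev/s).
x = r cosθ ⇒ ẍ = −rω² cosθ (ω constant).
|a| = rω²|cosθ| = 0.0588·(8.357)²·|cos 50.6°| = 2.6063 m/s².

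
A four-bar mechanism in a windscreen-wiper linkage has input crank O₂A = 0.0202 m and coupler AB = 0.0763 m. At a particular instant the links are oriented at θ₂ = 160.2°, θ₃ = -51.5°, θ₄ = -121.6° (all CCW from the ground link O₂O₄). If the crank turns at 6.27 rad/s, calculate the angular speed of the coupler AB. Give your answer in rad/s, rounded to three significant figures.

1.73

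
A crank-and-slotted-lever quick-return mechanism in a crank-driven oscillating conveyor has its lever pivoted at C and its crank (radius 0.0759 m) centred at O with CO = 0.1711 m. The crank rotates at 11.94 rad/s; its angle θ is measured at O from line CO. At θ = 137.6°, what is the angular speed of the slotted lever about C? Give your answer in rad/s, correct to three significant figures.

ω = 11.94 rad/s
Crank pin A relative to C: A = (d + r cosθ, r sinθ); lever angle φ = atan2(r sinθ, d + r cosθ).
Differentiating tanφ: φ̇ = rω(d cosθ + r)/(d² + r² + 2dr cosθ).
d² + r² + 2dr cosθ = |CA|² = 0.0158561 m²;  d cosθ + r = -0.05045 m.
|ω_lever| = |0.0759·11.94·-0.05045| / 0.0158561 = 2.8834 rad/s.

2.88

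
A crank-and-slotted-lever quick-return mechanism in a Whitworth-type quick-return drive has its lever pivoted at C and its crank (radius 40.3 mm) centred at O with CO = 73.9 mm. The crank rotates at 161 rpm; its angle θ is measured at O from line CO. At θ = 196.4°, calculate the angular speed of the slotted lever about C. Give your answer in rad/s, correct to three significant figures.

ω = 16.86 rad/s (from 161 rpm).
Crank pin A relative to C: A = (d + r cosθ, r sinθ); lever angle φ = atan2(r sinθ, d + r cosθ).
Differentiating tanφ: φ̇ = rω(d cosθ + r)/(d² + r² + 2dr cosθ).
d² + r² + 2dr cosθ = |CA|² = 0.0013713 m²;  d cosθ + r = -0.030593 m.
|ω_lever| = |0.0403·16.86·-0.030593| / 0.0013713 = 15.158 rad/s.

15.2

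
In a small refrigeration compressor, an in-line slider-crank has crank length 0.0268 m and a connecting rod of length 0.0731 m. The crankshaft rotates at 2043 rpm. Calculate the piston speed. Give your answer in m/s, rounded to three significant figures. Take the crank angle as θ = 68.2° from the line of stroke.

ω = 2π·2043/60 = 213.9 rad/s
For an in-line slider-crank, x = r cosθ + √(L² − r² sin²θ), so v = −rω sinθ·[1 + r cosθ/√(L² − r² sin²θ)].
With r = 0.0268 m, L = 0.0731 m, θ = 68.2°: √(L² − r² sin²θ) = 0.068734 m.
v = −0.0268·213.9·0.92849·[1 + 0.0268·0.37137/0.068734] = -6.0945 m/s.
|v| = 6.0945 m/s.

6.09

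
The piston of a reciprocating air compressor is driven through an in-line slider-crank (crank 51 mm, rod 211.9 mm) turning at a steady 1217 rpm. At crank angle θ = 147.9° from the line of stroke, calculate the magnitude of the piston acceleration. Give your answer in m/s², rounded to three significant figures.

ω = 2π·1217/60 = 127.4 rad/s
x(θ) = r cosθ + √(L² − r² sin²θ); with ω constant, a = ω²·d²x/dθ².
d²x/dθ² = −r cosθ − r²(cos2θ)/√u − r⁴ sin²2θ/(4u^{3/2}),  u = L² − r² sin²θ = 0.0441671 m².
Substituting r = 0.051 m, L = 0.2119 m, θ = 147.9°: d²x/dθ² = +0.037669 m.
a = ω²·d²x/dθ² = (127.4)²·(+0.037669) = +611.82 m/s²;  |a| = 611.82 m/s².

612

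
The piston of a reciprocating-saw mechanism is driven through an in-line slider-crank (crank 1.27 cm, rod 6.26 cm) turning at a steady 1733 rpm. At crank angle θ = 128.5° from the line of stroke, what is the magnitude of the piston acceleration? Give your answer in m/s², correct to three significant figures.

279

ω = 2π·1733/60 = 181.5 rad/s
x(θ) = r cosθ + √(L² − r² sin²θ); with ω constant, a = ω²·d²x/dθ².
d²x/dθ² = −r cosθ − r²(cos2θ)/√u − r⁴ sin²2θ/(4u^{3/2}),  u = L² − r² sin²θ = 0.00381997 m².
Substituting r = 0.0127 m, L = 0.0626 m, θ = 128.5°: d²x/dθ² = +0.0084668 m.
a = ω²·d²x/dθ² = (181.5)²·(+0.0084668) = +278.85 m/s²;  |a| = 278.85 m/s².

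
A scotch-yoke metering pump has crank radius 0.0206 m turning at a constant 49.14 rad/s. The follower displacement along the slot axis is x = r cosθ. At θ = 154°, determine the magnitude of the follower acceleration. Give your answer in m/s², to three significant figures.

ω = 49.14 rad/s
x = r cosθ ⇒ ẍ = −rω² cosθ (ω constant).
|a| = rω²|cosθ| = 0.0206·(49.14)²·|cos 154°| = 44.709 m/s².

44.7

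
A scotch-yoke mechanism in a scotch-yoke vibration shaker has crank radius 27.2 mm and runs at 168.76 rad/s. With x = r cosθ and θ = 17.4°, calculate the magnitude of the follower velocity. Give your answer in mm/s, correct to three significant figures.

1370

ω = 168.8 rad/s
x = r cosθ ⇒ ẋ = −rω sinθ.
|v| = rω|sinθ| = 0.0272·168.8·|sin 17.4°| = 1.3727 m/s = 1372.7 mm/s.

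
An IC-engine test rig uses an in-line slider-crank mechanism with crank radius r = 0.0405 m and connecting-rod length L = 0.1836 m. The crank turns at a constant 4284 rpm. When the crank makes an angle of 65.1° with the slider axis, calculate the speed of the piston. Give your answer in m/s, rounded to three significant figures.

ω = 2π·4284/60 = 448.6 rad/s
For an in-line slider-crank, x = r cosθ + √(L² − r² sin²θ), so v = −rω sinθ·[1 + r cosθ/√(L² − r² sin²θ)].
With r = 0.0405 m, L = 0.1836 m, θ = 65.1°: √(L² − r² sin²θ) = 0.17989 m.
v = −0.0405·448.6·0.90704·[1 + 0.0405·0.42104/0.17989] = -18.042 m/s.
|v| = 18.042 m/s.

18.0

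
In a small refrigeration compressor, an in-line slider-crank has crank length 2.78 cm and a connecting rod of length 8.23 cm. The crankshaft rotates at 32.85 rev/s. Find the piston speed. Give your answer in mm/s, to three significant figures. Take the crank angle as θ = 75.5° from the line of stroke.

6050

ω = 2π·32.9 = 206.4 rad/s
For an in-line slider-crank, x = r cosθ + √(L² − r² sin²θ), so v = −rω sinθ·[1 + r cosθ/√(L² − r² sin²θ)].
With r = 0.0278 m, L = 0.0823 m, θ = 75.5°: √(L² − r² sin²θ) = 0.077775 m.
v = −0.0278·206.4·0.96815·[1 + 0.0278·0.25038/0.077775] = -6.0524 m/s.
|v| = 6.0524 m/s = 6052.4 mm/s.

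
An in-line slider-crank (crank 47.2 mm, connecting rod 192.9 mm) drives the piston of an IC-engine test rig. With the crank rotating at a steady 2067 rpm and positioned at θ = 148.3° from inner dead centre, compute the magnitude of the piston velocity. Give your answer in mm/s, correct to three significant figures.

4240

ω = 2π·2067/60 = 216.5 rad/s
For an in-line slider-crank, x = r cosθ + √(L² − r² sin²θ), so v = −rω sinθ·[1 + r cosθ/√(L² − r² sin²θ)].
With r = 0.0472 m, L = 0.1929 m, θ = 148.3°: √(L² − r² sin²θ) = 0.1913 m.
v = −0.0472·216.5·0.52547·[1 + 0.0472·-0.85081/0.1913] = -4.2416 m/s.
|v| = 4.2416 m/s = 4241.6 mm/s.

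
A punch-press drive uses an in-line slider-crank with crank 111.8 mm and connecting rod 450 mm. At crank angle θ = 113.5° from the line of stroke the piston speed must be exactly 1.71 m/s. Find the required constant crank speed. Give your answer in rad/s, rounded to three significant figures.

For an in-line slider-crank, |v_piston| = rω|sinθ|·[1 + r cosθ/√(L² − r² sin²θ)].
With r = 0.1118 m, L = 0.45 m, θ = 113.5°: the bracketed kinematic factor |dx/dθ| = 0.092096 m.
ω = v/|dx/dθ| = 1.71/0.092096 = 18.568 rad/s.

18.6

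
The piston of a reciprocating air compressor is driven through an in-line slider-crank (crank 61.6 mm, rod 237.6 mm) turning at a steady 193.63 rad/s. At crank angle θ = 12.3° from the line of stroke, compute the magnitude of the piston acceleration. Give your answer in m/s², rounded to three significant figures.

ω = 193.6 rad/s
x(θ) = r cosθ + √(L² − r² sin²θ); with ω constant, a = ω²·d²x/dθ².
d²x/dθ² = −r cosθ − r²(cos2θ)/√u − r⁴ sin²2θ/(4u^{3/2}),  u = L² − r² sin²θ = 0.0562816 m².
Substituting r = 0.0616 m, L = 0.2376 m, θ = 12.3°: d²x/dθ² = -0.074776 m.
a = ω²·d²x/dθ² = (193.6)²·(-0.074776) = -2803.5 m/s²;  |a| = 2803.5 m/s².

2800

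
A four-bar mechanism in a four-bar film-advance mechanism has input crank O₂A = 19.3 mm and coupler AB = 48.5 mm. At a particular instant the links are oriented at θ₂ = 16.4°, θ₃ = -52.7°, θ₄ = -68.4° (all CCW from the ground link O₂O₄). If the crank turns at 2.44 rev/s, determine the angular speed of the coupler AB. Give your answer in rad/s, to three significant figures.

ω₂ = 15.33 rad/s (from 2.44 rev/s).
Differentiating the loop-closure r₂e^{iθ₂}+r₃e^{iθ₃}=r₁+r₄e^{iθ₄} gives r₂ω₂e^{iθ₂}+r₃ω₃e^{iθ₃}=r₄ω₄e^{iθ₄}.
Eliminating the other unknown: ω₃ = r₂ω₂ sin(θ₄−θ₂) / [r₃ sin(θ₃−θ₄)].
Numerator sine = -0.99588; denominator sine = +0.27060.
Result = 0.0193·15.33·(-0.99588) / (0.0485·(+0.27060)) = -22.453 rad/s; magnitude 22.453 rad/s.

22.5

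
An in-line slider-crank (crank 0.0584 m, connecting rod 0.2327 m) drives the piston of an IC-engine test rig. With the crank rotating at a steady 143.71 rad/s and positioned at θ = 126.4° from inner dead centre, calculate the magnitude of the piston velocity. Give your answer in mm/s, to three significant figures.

ω = 143.7 rad/s
For an in-line slider-crank, x = r cosθ + √(L² − r² sin²θ), so v = −rω sinθ·[1 + r cosθ/√(L² − r² sin²θ)].
With r = 0.0584 m, L = 0.2327 m, θ = 126.4°: √(L² − r² sin²θ) = 0.2279 m.
v = −0.0584·143.7·0.80489·[1 + 0.0584·-0.59342/0.2279] = -5.728 m/s.
|v| = 5.728 m/s = 5728 mm/s.

5730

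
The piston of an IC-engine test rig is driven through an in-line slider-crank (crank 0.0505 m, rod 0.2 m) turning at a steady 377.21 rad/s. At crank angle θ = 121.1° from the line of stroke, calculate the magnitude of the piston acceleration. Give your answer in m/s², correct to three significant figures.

ω = 377.2 rad/s
x(θ) = r cosθ + √(L² − r² sin²θ); with ω constant, a = ω²·d²x/dθ².
d²x/dθ² = −r cosθ − r²(cos2θ)/√u − r⁴ sin²2θ/(4u^{3/2}),  u = L² − r² sin²θ = 0.0381302 m².
Substituting r = 0.0505 m, L = 0.2 m, θ = 121.1°: d²x/dθ² = +0.032005 m.
a = ω²·d²x/dθ² = (377.2)²·(+0.032005) = +4553.9 m/s²;  |a| = 4553.9 m/s².

4550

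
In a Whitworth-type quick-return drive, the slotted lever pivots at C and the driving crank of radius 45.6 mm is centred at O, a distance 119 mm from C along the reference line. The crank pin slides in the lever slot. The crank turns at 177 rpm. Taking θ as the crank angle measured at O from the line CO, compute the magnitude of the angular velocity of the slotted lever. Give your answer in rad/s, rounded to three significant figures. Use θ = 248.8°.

ω = 18.54 rad/s (from 177 rpm).
Crank pin A relative to C: A = (d + r cosθ, r sinθ); lever angle φ = atan2(r sinθ, d + r cosθ).
Differentiating tanφ: φ̇ = rω(d cosθ + r)/(d² + r² + 2dr cosθ).
d² + r² + 2dr cosθ = |CA|² = 0.0123157 m²;  d cosθ + r = +0.0025667 m.
|ω_lever| = |0.0456·18.54·+0.0025667| / 0.0123157 = 0.17615 rad/s.

0.176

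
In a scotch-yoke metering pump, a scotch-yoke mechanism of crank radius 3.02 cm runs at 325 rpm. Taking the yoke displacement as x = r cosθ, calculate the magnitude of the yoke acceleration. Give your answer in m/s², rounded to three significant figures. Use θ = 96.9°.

4.20

ω = 34.03 rad/s (from 325 rpm).
x = r cosθ ⇒ ẍ = −rω² cosθ (ω constant).
|a| = rω²|cosθ| = 0.0302·(34.03)²·|cos 96.9°| = 4.2025 m/s².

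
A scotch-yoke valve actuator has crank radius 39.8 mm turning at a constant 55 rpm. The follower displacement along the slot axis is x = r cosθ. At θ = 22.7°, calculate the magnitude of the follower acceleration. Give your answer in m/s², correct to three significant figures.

ω = 5.76 rad/s (from 55 rpm).
x = r cosθ ⇒ ẍ = −rω² cosθ (ω constant).
|a| = rω²|cosθ| = 0.0398·(5.76)²·|cos 22.7°| = 1.218 m/s².

1.22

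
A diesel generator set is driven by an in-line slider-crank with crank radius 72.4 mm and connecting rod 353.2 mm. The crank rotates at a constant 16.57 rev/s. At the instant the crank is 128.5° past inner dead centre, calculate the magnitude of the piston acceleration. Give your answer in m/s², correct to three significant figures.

524

ω = 2π·16.6 = 104.1 rad/s
x(θ) = r cosθ + √(L² − r² sin²θ); with ω constant, a = ω²·d²x/dθ².
d²x/dθ² = −r cosθ − r²(cos2θ)/√u − r⁴ sin²2θ/(4u^{3/2}),  u = L² − r² sin²θ = 0.12154 m².
Substituting r = 0.0724 m, L = 0.3532 m, θ = 128.5°: d²x/dθ² = +0.048298 m.
a = ω²·d²x/dθ² = (104.1)²·(+0.048298) = +523.53 m/s²;  |a| = 523.53 m/s².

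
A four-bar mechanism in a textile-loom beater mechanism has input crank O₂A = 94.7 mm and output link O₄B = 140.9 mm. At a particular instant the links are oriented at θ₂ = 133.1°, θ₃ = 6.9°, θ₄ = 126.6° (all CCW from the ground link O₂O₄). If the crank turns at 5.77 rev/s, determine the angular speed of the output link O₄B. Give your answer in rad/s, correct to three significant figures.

ω₂ = 36.25 rad/s (from 5.77 rev/s).
Differentiating the loop-closure r₂e^{iθ₂}+r₃e^{iθ₃}=r₁+r₄e^{iθ₄} gives r₂ω₂e^{iθ₂}+r₃ω₃e^{iθ₃}=r₄ω₄e^{iθ₄}.
Eliminating the other unknown: ω₄ = r₂ω₂ sin(θ₂−θ₃) / [r₄ sin(θ₄−θ₃)].
Numerator sine = +0.80696; denominator sine = +0.86863.
Result = 0.0947·36.25·(+0.80696) / (0.1409·(+0.86863)) = +22.637 rad/s; magnitude 22.637 rad/s.

22.6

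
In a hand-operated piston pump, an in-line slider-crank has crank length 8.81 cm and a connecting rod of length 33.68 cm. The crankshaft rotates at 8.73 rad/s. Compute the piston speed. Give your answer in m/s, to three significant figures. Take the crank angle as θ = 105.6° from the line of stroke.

ω = 8.73 rad/s
For an in-line slider-crank, x = r cosθ + √(L² − r² sin²θ), so v = −rω sinθ·[1 + r cosθ/√(L² − r² sin²θ)].
With r = 0.0881 m, L = 0.3368 m, θ = 105.6°: √(L² − r² sin²θ) = 0.32594 m.
v = −0.0881·8.73·0.96316·[1 + 0.0881·-0.26892/0.32594] = -0.68693 m/s.
|v| = 0.68693 m/s.

0.687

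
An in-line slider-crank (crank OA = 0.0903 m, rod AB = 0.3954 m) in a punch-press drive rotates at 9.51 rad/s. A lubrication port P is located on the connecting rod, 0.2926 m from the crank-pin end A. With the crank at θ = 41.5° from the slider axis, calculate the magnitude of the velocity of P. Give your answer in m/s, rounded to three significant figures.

0.663

ω = 9.51 rad/s.  Crank-pin speed |V_A| = rω = 0.85875 m/s, perpendicular to OA.
Rod angle: sinφ = −(r/L) sinθ ⇒ φ = -8.704°; ω_rod = −rω cosθ/√(L²−r²sin²θ) = -1.6456 rad/s.
V_P = V_A + ω_rod × AP, with AP = 0.2926 m along the rod.
Components: V_Px = −rω sinθ − a·ω_rod·sinφ = -0.64189 m/s;  V_Py = rω cosθ + a·ω_rod·cosφ = +0.16722 m/s.
|V_P| = √(V_Px² + V_Py²) = 0.66331 m/s.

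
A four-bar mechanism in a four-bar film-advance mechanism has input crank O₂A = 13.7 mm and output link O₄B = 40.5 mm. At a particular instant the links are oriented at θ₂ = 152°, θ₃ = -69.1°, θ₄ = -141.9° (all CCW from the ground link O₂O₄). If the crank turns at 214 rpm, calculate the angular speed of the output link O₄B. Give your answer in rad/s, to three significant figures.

5.22

ω₂ = 22.41 rad/s (from 214 rpm).
Differentiating the loop-closure r₂e^{iθ₂}+r₃e^{iθ₃}=r₁+r₄e^{iθ₄} gives r₂ω₂e^{iθ₂}+r₃ω₃e^{iθ₃}=r₄ω₄e^{iθ₄}.
Eliminating the other unknown: ω₄ = r₂ω₂ sin(θ₂−θ₃) / [r₄ sin(θ₄−θ₃)].
Numerator sine = -0.65738; denominator sine = -0.95528.
Result = 0.0137·22.41·(-0.65738) / (0.0405·(-0.95528)) = +5.2166 rad/s; magnitude 5.2166 rad/s.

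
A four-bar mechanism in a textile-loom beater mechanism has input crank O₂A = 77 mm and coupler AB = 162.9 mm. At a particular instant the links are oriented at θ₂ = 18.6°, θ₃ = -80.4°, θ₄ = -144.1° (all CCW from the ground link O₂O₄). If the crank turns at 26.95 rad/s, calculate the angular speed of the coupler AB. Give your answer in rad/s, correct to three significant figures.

4.23

ω₂ = 26.95 rad/s
Differentiating the loop-closure r₂e^{iθ₂}+r₃e^{iθ₃}=r₁+r₄e^{iθ₄} gives r₂ω₂e^{iθ₂}+r₃ω₃e^{iθ₃}=r₄ω₄e^{iθ₄}.
Eliminating the other unknown: ω₃ = r₂ω₂ sin(θ₄−θ₂) / [r₃ sin(θ₃−θ₄)].
Numerator sine = -0.29737; denominator sine = +0.89649.
Result = 0.077·26.95·(-0.29737) / (0.1629·(+0.89649)) = -4.2256 rad/s; magnitude 4.2256 rad/s.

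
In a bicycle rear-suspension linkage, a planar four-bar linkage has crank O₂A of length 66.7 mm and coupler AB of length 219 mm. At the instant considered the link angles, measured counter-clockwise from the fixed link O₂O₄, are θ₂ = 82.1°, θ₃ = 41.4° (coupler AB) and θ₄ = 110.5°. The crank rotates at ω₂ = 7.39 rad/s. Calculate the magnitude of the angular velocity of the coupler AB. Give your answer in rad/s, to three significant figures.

ω₂ = 7.39 rad/s
Differentiating the loop-closure r₂e^{iθ₂}+r₃e^{iθ₃}=r₁+r₄e^{iθ₄} gives r₂ω₂e^{iθ₂}+r₃ω₃e^{iθ₃}=r₄ω₄e^{iθ₄}.
Eliminating the other unknown: ω₃ = r₂ω₂ sin(θ₄−θ₂) / [r₃ sin(θ₃−θ₄)].
Numerator sine = +0.47562; denominator sine = -0.93420.
Result = 0.0667·7.39·(+0.47562) / (0.219·(-0.93420)) = -1.1459 rad/s; magnitude 1.1459 rad/s.

1.15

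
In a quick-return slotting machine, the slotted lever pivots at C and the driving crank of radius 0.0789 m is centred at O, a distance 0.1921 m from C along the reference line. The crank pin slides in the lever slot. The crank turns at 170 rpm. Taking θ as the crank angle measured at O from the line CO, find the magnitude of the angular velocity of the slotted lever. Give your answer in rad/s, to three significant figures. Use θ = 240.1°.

ω = 17.8 rad/s (from 170 rpm).
Crank pin A relative to C: A = (d + r cosθ, r sinθ); lever angle φ = atan2(r sinθ, d + r cosθ).
Differentiating tanφ: φ̇ = rω(d cosθ + r)/(d² + r² + 2dr cosθ).
d² + r² + 2dr cosθ = |CA|² = 0.0280168 m²;  d cosθ + r = -0.016859 m.
|ω_lever| = |0.0789·17.8·-0.016859| / 0.0280168 = 0.84524 rad/s.

0.845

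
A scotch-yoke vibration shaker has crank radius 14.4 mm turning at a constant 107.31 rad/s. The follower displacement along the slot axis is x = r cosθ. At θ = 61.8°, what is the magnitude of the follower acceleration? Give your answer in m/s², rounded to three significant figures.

ω = 107.3 rad/s
x = r cosθ ⇒ ẍ = −rω² cosθ (ω constant).
|a| = rω²|cosθ| = 0.0144·(107.3)²·|cos 61.8°| = 78.359 m/s².

78.4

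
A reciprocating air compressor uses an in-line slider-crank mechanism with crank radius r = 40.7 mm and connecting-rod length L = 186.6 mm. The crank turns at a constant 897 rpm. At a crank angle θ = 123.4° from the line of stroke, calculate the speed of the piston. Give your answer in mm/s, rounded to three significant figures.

2800

ω = 2π·897/60 = 93.93 rad/s
For an in-line slider-crank, x = r cosθ + √(L² − r² sin²θ), so v = −rω sinθ·[1 + r cosθ/√(L² − r² sin²θ)].
With r = 0.0407 m, L = 0.1866 m, θ = 123.4°: √(L² − r² sin²θ) = 0.18348 m.
v = −0.0407·93.93·0.83485·[1 + 0.0407·-0.55048/0.18348] = -2.802 m/s.
|v| = 2.802 m/s = 2802 mm/s.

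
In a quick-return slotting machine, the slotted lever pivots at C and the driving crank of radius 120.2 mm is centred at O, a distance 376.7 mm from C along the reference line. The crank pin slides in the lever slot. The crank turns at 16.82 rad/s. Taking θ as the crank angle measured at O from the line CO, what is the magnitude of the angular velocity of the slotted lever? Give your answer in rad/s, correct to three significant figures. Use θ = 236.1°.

ω = 16.82 rad/s
Crank pin A relative to C: A = (d + r cosθ, r sinθ); lever angle φ = atan2(r sinθ, d + r cosθ).
Differentiating tanφ: φ̇ = rω(d cosθ + r)/(d² + r² + 2dr cosθ).
d² + r² + 2dr cosθ = |CA|² = 0.105842 m²;  d cosθ + r = -0.089903 m.
|ω_lever| = |0.1202·16.82·-0.089903| / 0.105842 = 1.7173 rad/s.

1.72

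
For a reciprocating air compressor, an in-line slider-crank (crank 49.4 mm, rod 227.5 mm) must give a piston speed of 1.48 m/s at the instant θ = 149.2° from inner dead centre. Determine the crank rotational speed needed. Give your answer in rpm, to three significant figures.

688

For an in-line slider-crank, |v_piston| = rω|sinθ|·[1 + r cosθ/√(L² − r² sin²θ)].
With r = 0.0494 m, L = 0.2275 m, θ = 149.2°: the bracketed kinematic factor |dx/dθ| = 0.020548 m.
ω = v/|dx/dθ| = 1.48/0.020548 = 72.028 rad/s.
N = 60ω/(2π) = 687.82 rpm.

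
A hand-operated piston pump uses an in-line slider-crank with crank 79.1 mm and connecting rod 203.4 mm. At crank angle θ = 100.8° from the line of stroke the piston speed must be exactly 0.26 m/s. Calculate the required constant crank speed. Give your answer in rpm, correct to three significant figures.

34.7

For an in-line slider-crank, |v_piston| = rω|sinθ|·[1 + r cosθ/√(L² − r² sin²θ)].
With r = 0.0791 m, L = 0.2034 m, θ = 100.8°: the bracketed kinematic factor |dx/dθ| = 0.071572 m.
ω = v/|dx/dθ| = 0.26/0.071572 = 3.6327 rad/s.
N = 60ω/(2π) = 34.69 rpm.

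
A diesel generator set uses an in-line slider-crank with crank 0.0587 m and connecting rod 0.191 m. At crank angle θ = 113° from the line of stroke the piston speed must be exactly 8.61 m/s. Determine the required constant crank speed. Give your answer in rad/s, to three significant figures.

For an in-line slider-crank, |v_piston| = rω|sinθ|·[1 + r cosθ/√(L² − r² sin²θ)].
With r = 0.0587 m, L = 0.191 m, θ = 113°: the bracketed kinematic factor |dx/dθ| = 0.047269 m.
ω = v/|dx/dθ| = 8.61/0.047269 = 182.15 rad/s.

182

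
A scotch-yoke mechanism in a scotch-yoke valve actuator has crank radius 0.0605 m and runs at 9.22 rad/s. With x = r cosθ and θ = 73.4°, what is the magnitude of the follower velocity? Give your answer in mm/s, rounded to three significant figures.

535

ω = 9.22 rad/s
x = r cosθ ⇒ ẋ = −rω sinθ.
|v| = rω|sinθ| = 0.0605·9.22·|sin 73.4°| = 0.53456 m/s = 534.56 mm/s.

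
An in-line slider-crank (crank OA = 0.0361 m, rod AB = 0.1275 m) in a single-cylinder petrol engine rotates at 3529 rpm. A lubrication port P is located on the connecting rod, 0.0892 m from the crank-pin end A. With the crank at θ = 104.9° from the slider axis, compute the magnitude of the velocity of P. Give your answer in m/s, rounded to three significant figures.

12.3

ω = 369.6 rad/s.  Crank-pin speed |V_A| = rω = 13.341 m/s, perpendicular to OA.
Rod angle: sinφ = −(r/L) sinθ ⇒ φ = -15.880°; ω_rod = −rω cosθ/√(L²−r²sin²θ) = +27.973 rad/s.
V_P = V_A + ω_rod × AP, with AP = 0.0892 m along the rod.
Components: V_Px = −rω sinθ − a·ω_rod·sinφ = -12.21 m/s;  V_Py = rω cosθ + a·ω_rod·cosφ = -1.0305 m/s.
|V_P| = √(V_Px² + V_Py²) = 12.253 m/s.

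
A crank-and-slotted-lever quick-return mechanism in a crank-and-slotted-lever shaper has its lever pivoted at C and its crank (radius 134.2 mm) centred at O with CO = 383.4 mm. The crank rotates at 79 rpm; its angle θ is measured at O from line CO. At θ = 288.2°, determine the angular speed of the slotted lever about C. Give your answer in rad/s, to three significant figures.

ω = 8.273 rad/s (from 79 rpm).
Crank pin A relative to C: A = (d + r cosθ, r sinθ); lever angle φ = atan2(r sinθ, d + r cosθ).
Differentiating tanφ: φ̇ = rω(d cosθ + r)/(d² + r² + 2dr cosθ).
d² + r² + 2dr cosθ = |CA|² = 0.197146 m²;  d cosθ + r = +0.25395 m.
|ω_lever| = |0.1342·8.273·+0.25395| / 0.197146 = 1.4301 rad/s.

1.43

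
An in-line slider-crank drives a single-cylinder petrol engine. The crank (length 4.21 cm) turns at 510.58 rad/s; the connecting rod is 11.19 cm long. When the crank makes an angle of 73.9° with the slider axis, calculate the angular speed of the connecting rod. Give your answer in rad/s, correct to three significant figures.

ω = 510.6 rad/s
The rod makes angle φ with the slider axis where L sinφ = r sinθ; differentiating, L cosφ·φ̇ = r ω cosθ.
L cosφ = √(L² − r² sin²θ) = 0.10433 m.
|ω_rod| = r ω |cosθ| / √(L² − r² sin²θ) = 0.0421·510.6·0.27731/0.10433 = 57.134 rad/s.

57.1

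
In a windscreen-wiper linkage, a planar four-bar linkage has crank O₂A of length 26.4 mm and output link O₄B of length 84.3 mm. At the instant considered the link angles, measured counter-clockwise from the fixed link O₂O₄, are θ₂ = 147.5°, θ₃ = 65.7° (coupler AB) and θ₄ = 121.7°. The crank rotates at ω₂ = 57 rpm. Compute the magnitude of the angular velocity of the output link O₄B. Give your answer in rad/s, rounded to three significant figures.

2.23

ω₂ = 5.969 rad/s (from 57 rpm).
Differentiating the loop-closure r₂e^{iθ₂}+r₃e^{iθ₃}=r₁+r₄e^{iθ₄} gives r₂ω₂e^{iθ₂}+r₃ω₃e^{iθ₃}=r₄ω₄e^{iθ₄}.
Eliminating the other unknown: ω₄ = r₂ω₂ sin(θ₂−θ₃) / [r₄ sin(θ₄−θ₃)].
Numerator sine = +0.98978; denominator sine = +0.82904.
Result = 0.0264·5.969·(+0.98978) / (0.0843·(+0.82904)) = +2.2317 rad/s; magnitude 2.2317 rad/s.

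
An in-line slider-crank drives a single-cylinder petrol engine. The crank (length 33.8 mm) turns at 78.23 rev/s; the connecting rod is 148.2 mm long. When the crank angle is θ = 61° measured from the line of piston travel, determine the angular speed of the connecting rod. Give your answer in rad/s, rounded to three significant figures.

55.5

ω = 491.5 rad/s (converted from 78.23 rev/s).
The rod makes angle φ with the slider axis where L sinφ = r sinθ; differentiating, L cosφ·φ̇ = r ω cosθ.
L cosφ = √(L² − r² sin²θ) = 0.14522 m.
|ω_rod| = r ω |cosθ| / √(L² − r² sin²θ) = 0.0338·491.5·0.48481/0.14522 = 55.464 rad/s.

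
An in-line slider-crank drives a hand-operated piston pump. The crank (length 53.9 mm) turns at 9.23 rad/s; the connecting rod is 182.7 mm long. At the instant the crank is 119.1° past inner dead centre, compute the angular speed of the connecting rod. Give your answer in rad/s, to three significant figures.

1.37

ω = 9.23 rad/s
The rod makes angle φ with the slider axis where L sinφ = r sinθ; differentiating, L cosφ·φ̇ = r ω cosθ.
L cosφ = √(L² − r² sin²θ) = 0.17653 m.
|ω_rod| = r ω |cosθ| / √(L² − r² sin²θ) = 0.0539·9.23·0.48634/0.17653 = 1.3706 rad/s.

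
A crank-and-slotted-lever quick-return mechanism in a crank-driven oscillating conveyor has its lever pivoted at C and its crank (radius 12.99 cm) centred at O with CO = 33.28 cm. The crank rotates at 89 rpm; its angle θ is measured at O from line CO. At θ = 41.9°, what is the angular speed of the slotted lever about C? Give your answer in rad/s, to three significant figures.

ω = 9.32 rad/s (from 89 rpm).
Crank pin A relative to C: A = (d + r cosθ, r sinθ); lever angle φ = atan2(r sinθ, d + r cosθ).
Differentiating tanφ: φ̇ = rω(d cosθ + r)/(d² + r² + 2dr cosθ).
d² + r² + 2dr cosθ = |CA|² = 0.191984 m²;  d cosθ + r = +0.37761 m.
|ω_lever| = |0.1299·9.32·+0.37761| / 0.191984 = 2.3812 rad/s.

2.38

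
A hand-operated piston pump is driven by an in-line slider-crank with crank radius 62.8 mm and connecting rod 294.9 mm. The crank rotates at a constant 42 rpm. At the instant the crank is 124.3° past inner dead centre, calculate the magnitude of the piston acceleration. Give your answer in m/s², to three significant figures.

ω = 2π·42/60 = 4.398 rad/s
x(θ) = r cosθ + √(L² − r² sin²θ); with ω constant, a = ω²·d²x/dθ².
d²x/dθ² = −r cosθ − r²(cos2θ)/√u − r⁴ sin²2θ/(4u^{3/2}),  u = L² − r² sin²θ = 0.0842746 m².
Substituting r = 0.0628 m, L = 0.2949 m, θ = 124.3°: d²x/dθ² = +0.040209 m.
a = ω²·d²x/dθ² = (4.398)²·(+0.040209) = +0.77781 m/s²;  |a| = 0.77781 m/s².

0.778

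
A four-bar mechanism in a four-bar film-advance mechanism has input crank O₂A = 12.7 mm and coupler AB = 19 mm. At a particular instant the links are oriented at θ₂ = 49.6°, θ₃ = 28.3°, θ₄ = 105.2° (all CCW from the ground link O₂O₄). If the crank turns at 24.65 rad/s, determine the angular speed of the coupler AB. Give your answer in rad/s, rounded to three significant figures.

14.0

ω₂ = 24.65 rad/s
Differentiating the loop-closure r₂e^{iθ₂}+r₃e^{iθ₃}=r₁+r₄e^{iθ₄} gives r₂ω₂e^{iθ₂}+r₃ω₃e^{iθ₃}=r₄ω₄e^{iθ₄}.
Eliminating the other unknown: ω₃ = r₂ω₂ sin(θ₄−θ₂) / [r₃ sin(θ₃−θ₄)].
Numerator sine = +0.82511; denominator sine = -0.97398.
Result = 0.0127·24.65·(+0.82511) / (0.019·(-0.97398)) = -13.958 rad/s; magnitude 13.958 rad/s.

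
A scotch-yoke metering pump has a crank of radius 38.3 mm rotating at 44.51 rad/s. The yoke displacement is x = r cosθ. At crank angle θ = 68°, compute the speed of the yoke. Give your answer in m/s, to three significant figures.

ω = 44.51 rad/s
x = r cosθ ⇒ ẋ = −rω sinθ.
|v| = rω|sinθ| = 0.0383·44.51·|sin 68°| = 1.5806 m/s.

1.58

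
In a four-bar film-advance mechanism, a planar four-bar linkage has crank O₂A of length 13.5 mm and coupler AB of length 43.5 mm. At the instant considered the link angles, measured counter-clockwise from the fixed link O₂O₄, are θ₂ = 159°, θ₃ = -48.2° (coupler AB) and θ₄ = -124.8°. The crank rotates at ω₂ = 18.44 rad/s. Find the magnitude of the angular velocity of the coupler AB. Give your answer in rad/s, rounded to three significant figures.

ω₂ = 18.44 rad/s
Differentiating the loop-closure r₂e^{iθ₂}+r₃e^{iθ₃}=r₁+r₄e^{iθ₄} gives r₂ω₂e^{iθ₂}+r₃ω₃e^{iθ₃}=r₄ω₄e^{iθ₄}.
Eliminating the other unknown: ω₃ = r₂ω₂ sin(θ₄−θ₂) / [r₃ sin(θ₃−θ₄)].
Numerator sine = +0.97113; denominator sine = +0.97278.
Result = 0.0135·18.44·(+0.97113) / (0.0435·(+0.97278)) = +5.7131 rad/s; magnitude 5.7131 rad/s.

5.71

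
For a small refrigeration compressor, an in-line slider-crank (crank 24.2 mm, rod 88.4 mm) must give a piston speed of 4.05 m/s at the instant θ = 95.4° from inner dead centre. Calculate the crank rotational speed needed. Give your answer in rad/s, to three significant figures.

For an in-line slider-crank, |v_piston| = rω|sinθ|·[1 + r cosθ/√(L² − r² sin²θ)].
With r = 0.0242 m, L = 0.0884 m, θ = 95.4°: the bracketed kinematic factor |dx/dθ| = 0.023447 m.
ω = v/|dx/dθ| = 4.05/0.023447 = 172.73 rad/s.

173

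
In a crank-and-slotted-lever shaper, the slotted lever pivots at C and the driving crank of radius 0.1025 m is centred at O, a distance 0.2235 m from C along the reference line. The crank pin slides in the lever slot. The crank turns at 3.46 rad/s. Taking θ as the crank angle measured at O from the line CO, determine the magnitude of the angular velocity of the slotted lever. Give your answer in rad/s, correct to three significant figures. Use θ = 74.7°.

0.789

ω = 3.46 rad/s
Crank pin A relative to C: A = (d + r cosθ, r sinθ); lever angle φ = atan2(r sinθ, d + r cosθ).
Differentiating tanφ: φ̇ = rω(d cosθ + r)/(d² + r² + 2dr cosθ).
d² + r² + 2dr cosθ = |CA|² = 0.0725485 m²;  d cosθ + r = +0.16148 m.
|ω_lever| = |0.1025·3.46·+0.16148| / 0.0725485 = 0.78937 rad/s.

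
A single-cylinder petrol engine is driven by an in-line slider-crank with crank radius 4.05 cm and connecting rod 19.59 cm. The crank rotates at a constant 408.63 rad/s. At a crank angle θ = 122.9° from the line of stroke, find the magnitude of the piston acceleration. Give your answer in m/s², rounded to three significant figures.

ω = 408.6 rad/s
x(θ) = r cosθ + √(L² − r² sin²θ); with ω constant, a = ω²·d²x/dθ².
d²x/dθ² = −r cosθ − r²(cos2θ)/√u − r⁴ sin²2θ/(4u^{3/2}),  u = L² − r² sin²θ = 0.0372205 m².
Substituting r = 0.0405 m, L = 0.1959 m, θ = 122.9°: d²x/dθ² = +0.025406 m.
a = ω²·d²x/dθ² = (408.6)²·(+0.025406) = +4242.2 m/s²;  |a| = 4242.2 m/s².

4240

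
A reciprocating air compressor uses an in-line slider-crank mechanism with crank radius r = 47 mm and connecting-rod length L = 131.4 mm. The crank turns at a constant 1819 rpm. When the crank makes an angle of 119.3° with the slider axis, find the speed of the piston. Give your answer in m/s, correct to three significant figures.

ω = 2π·1819/60 = 190.5 rad/s
For an in-line slider-crank, x = r cosθ + √(L² − r² sin²θ), so v = −rω sinθ·[1 + r cosθ/√(L² − r² sin²θ)].
With r = 0.047 m, L = 0.1314 m, θ = 119.3°: √(L² − r² sin²θ) = 0.12484 m.
v = −0.047·190.5·0.87207·[1 + 0.047·-0.48938/0.12484] = -6.369 m/s.
|v| = 6.369 m/s.

6.37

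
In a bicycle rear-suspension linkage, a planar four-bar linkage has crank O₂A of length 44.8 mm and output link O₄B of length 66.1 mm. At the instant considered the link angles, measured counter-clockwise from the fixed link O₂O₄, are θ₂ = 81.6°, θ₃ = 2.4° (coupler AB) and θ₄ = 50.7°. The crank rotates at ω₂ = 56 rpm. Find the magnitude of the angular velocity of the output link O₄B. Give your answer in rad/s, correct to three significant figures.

5.23

ω₂ = 5.864 rad/s (from 56 rpm).
Differentiating the loop-closure r₂e^{iθ₂}+r₃e^{iθ₃}=r₁+r₄e^{iθ₄} gives r₂ω₂e^{iθ₂}+r₃ω₃e^{iθ₃}=r₄ω₄e^{iθ₄}.
Eliminating the other unknown: ω₄ = r₂ω₂ sin(θ₂−θ₃) / [r₄ sin(θ₄−θ₃)].
Numerator sine = +0.98229; denominator sine = +0.74664.
Result = 0.0448·5.864·(+0.98229) / (0.0661·(+0.74664)) = +5.229 rad/s; magnitude 5.229 rad/s.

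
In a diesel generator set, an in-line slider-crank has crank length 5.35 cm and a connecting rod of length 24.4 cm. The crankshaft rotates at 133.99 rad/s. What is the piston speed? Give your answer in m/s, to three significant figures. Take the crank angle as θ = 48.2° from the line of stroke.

6.14

ω = 134 rad/s
For an in-line slider-crank, x = r cosθ + √(L² − r² sin²θ), so v = −rω sinθ·[1 + r cosθ/√(L² − r² sin²θ)].
With r = 0.0535 m, L = 0.244 m, θ = 48.2°: √(L² − r² sin²θ) = 0.24072 m.
v = −0.0535·134·0.74548·[1 + 0.0535·0.66653/0.24072] = -6.1356 m/s.
|v| = 6.1356 m/s.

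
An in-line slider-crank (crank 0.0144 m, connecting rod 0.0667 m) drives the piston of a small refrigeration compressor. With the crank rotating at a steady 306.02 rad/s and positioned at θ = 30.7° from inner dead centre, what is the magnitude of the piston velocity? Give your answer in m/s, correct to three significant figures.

ω = 306 rad/s
For an in-line slider-crank, x = r cosθ + √(L² − r² sin²θ), so v = −rω sinθ·[1 + r cosθ/√(L² − r² sin²θ)].
With r = 0.0144 m, L = 0.0667 m, θ = 30.7°: √(L² − r² sin²θ) = 0.066294 m.
v = −0.0144·306·0.51054·[1 + 0.0144·0.85985/0.066294] = -2.67 m/s.
|v| = 2.67 m/s.

2.67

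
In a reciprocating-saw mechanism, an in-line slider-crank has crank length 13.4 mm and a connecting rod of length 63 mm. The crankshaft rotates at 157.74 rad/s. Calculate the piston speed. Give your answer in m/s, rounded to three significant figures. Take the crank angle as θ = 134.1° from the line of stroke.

1.29

ω = 157.7 rad/s
For an in-line slider-crank, x = r cosθ + √(L² − r² sin²θ), so v = −rω sinθ·[1 + r cosθ/√(L² − r² sin²θ)].
With r = 0.0134 m, L = 0.063 m, θ = 134.1°: √(L² − r² sin²θ) = 0.062261 m.
v = −0.0134·157.7·0.71813·[1 + 0.0134·-0.69591/0.062261] = -1.2906 m/s.
|v| = 1.2906 m/s.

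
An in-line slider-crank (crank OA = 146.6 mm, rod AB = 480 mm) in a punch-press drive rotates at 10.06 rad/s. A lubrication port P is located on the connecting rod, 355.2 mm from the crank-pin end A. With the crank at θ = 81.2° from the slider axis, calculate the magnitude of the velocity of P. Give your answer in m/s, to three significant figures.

1.51

ω = 10.06 rad/s.  Crank-pin speed |V_A| = rω = 1.4748 m/s, perpendicular to OA.
Rod angle: sinφ = −(r/L) sinθ ⇒ φ = -17.567°; ω_rod = −rω cosθ/√(L²−r²sin²θ) = -0.49304 rad/s.
V_P = V_A + ω_rod × AP, with AP = 0.3552 m along the rod.
Components: V_Px = −rω sinθ − a·ω_rod·sinφ = -1.5103 m/s;  V_Py = rω cosθ + a·ω_rod·cosφ = +0.058662 m/s.
|V_P| = √(V_Px² + V_Py²) = 1.5114 m/s.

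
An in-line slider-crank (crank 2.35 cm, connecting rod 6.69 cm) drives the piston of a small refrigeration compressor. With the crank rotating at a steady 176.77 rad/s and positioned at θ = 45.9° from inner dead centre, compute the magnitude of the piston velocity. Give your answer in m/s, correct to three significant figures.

3.74

ω = 176.8 rad/s
For an in-line slider-crank, x = r cosθ + √(L² − r² sin²θ), so v = −rω sinθ·[1 + r cosθ/√(L² − r² sin²θ)].
With r = 0.0235 m, L = 0.0669 m, θ = 45.9°: √(L² − r² sin²θ) = 0.064736 m.
v = −0.0235·176.8·0.71813·[1 + 0.0235·0.69591/0.064736] = -3.7368 m/s.
|v| = 3.7368 m/s.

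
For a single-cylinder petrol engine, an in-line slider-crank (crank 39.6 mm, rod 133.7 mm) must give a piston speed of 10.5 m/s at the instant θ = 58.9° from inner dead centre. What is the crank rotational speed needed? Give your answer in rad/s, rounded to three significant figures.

For an in-line slider-crank, |v_piston| = rω|sinθ|·[1 + r cosθ/√(L² − r² sin²θ)].
With r = 0.0396 m, L = 0.1337 m, θ = 58.9°: the bracketed kinematic factor |dx/dθ| = 0.039271 m.
ω = v/|dx/dθ| = 10.5/0.039271 = 267.37 rad/s.

267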